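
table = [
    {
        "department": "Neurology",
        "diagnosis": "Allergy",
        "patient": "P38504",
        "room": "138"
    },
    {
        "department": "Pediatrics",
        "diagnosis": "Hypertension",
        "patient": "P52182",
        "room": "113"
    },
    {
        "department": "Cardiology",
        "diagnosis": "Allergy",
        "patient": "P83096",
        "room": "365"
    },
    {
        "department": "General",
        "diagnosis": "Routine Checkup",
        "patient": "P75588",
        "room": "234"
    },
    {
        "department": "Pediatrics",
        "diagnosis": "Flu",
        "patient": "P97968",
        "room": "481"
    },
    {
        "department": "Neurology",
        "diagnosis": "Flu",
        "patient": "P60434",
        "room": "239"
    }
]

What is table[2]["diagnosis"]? "Allergy"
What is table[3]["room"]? "234"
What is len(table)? 6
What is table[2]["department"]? "Cardiology"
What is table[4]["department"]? "Pediatrics"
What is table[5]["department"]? "Neurology"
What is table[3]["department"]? "General"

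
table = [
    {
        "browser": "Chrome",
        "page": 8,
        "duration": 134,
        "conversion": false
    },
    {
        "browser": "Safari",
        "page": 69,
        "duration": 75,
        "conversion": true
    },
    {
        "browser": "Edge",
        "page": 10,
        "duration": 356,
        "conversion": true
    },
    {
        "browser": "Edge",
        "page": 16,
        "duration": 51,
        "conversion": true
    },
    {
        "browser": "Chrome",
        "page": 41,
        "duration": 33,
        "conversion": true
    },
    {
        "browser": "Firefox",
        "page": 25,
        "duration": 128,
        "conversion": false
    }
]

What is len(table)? 6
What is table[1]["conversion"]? True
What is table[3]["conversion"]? True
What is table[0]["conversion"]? False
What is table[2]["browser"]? "Edge"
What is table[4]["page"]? 41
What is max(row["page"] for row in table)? 69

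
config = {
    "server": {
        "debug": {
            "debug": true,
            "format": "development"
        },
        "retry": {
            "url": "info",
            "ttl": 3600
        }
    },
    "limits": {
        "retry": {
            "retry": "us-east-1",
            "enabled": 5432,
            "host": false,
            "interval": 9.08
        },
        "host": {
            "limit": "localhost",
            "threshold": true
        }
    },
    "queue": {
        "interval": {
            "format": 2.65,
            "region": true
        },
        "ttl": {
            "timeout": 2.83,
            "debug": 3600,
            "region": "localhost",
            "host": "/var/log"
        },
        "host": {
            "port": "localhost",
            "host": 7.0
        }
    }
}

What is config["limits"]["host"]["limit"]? "localhost"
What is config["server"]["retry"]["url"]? "info"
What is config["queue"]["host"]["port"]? "localhost"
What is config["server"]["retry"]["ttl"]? 3600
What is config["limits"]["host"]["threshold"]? True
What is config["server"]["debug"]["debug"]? True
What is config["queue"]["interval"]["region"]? True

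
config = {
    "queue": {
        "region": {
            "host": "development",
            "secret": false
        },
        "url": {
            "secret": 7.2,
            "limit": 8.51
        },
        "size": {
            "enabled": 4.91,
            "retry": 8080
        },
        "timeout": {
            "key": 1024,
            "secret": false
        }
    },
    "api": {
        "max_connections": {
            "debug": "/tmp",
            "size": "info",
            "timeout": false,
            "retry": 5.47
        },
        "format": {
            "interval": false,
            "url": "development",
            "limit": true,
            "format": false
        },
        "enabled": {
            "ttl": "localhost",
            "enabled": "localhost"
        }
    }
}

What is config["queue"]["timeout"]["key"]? 1024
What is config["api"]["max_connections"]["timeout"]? False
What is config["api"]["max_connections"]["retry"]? 5.47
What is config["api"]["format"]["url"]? "development"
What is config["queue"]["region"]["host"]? "development"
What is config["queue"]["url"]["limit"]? 8.51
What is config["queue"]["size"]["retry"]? 8080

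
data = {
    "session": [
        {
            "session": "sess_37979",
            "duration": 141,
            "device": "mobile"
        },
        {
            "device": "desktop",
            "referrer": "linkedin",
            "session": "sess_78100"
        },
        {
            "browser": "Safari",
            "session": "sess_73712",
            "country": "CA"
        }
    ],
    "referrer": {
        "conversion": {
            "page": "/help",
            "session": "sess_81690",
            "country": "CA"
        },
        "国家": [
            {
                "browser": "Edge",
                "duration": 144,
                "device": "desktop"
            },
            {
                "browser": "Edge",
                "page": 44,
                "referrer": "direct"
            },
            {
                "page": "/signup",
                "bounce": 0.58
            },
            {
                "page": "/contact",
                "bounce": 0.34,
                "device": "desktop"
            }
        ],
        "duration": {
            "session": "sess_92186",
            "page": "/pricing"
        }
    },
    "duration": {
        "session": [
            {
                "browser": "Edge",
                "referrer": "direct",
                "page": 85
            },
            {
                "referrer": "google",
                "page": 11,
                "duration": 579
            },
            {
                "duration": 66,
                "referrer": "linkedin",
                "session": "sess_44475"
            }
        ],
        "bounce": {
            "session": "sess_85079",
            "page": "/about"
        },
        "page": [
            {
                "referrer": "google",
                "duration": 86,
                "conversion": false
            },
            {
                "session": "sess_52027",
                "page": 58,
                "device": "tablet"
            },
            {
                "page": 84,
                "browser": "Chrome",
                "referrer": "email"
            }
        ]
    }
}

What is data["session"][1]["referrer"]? "linkedin"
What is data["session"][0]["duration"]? 141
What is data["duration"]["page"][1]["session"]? "sess_52027"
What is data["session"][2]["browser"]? "Safari"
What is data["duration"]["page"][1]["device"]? "tablet"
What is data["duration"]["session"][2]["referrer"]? "linkedin"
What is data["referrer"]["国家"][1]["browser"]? "Edge"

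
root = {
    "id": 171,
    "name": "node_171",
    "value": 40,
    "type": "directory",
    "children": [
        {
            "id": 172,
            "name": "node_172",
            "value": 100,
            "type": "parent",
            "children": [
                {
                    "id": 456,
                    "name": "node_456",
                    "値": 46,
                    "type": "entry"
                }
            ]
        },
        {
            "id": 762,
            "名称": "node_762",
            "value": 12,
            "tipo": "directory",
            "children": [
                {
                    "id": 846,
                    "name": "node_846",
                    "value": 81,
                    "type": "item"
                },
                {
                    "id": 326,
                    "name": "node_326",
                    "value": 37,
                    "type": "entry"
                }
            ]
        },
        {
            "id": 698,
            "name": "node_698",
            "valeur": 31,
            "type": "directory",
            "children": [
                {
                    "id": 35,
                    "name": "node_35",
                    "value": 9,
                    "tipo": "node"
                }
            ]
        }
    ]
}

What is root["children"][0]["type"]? "parent"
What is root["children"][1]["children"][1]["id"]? 326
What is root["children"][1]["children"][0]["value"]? 81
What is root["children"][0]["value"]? 100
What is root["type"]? "directory"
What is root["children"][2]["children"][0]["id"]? 35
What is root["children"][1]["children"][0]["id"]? 846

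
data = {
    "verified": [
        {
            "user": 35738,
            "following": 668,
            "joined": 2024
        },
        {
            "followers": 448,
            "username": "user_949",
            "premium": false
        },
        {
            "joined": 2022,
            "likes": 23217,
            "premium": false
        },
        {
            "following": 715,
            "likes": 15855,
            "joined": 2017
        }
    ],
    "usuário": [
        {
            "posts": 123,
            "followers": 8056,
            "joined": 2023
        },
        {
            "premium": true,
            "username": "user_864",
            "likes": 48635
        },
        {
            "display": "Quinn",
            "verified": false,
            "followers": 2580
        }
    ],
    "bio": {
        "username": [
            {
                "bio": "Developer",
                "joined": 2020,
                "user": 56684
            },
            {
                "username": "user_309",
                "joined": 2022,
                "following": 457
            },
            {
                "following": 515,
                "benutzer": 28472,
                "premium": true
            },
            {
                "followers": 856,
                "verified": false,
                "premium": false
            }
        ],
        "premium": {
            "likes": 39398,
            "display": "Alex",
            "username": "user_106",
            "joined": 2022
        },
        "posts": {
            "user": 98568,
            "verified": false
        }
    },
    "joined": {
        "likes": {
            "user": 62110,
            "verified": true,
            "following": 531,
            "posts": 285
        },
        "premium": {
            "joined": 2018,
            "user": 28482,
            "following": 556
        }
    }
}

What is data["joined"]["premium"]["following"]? 556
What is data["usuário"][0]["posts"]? 123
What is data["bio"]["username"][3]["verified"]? False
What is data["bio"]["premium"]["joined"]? 2022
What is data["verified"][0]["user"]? 35738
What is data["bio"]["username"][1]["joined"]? 2022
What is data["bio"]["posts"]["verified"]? False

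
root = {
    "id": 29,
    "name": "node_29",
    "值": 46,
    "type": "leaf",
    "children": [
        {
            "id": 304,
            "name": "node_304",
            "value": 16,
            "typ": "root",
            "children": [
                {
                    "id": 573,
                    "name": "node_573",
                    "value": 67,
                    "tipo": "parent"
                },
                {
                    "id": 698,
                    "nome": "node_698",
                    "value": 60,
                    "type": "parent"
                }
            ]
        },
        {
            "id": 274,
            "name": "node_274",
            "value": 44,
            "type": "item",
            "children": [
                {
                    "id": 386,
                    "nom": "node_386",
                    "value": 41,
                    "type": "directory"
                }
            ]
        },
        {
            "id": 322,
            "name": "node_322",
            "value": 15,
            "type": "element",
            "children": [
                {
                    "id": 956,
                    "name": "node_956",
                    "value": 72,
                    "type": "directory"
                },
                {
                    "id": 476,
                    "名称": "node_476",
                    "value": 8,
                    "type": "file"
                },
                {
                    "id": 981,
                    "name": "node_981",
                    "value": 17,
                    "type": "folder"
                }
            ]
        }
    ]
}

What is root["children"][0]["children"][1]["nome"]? "node_698"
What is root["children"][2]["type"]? "element"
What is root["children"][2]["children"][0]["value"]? 72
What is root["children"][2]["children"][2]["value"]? 17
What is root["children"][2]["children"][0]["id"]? 956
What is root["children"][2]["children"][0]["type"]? "directory"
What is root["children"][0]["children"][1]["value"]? 60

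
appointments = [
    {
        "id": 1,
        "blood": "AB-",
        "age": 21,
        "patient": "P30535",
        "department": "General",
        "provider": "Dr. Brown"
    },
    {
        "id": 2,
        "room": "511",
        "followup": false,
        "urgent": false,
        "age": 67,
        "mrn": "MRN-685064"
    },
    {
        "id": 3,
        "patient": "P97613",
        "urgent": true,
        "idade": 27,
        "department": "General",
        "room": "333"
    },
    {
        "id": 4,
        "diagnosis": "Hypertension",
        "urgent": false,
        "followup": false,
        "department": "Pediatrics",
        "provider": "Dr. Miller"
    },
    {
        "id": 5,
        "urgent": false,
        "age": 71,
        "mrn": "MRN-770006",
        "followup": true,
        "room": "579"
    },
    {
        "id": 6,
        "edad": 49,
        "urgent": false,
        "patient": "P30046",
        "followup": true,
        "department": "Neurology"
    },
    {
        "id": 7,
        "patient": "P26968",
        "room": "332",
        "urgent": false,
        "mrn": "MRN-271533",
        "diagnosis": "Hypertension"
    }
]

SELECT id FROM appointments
[1, 2, 3, 4, 5, 6, 7]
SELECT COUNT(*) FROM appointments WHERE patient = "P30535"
1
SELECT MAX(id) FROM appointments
7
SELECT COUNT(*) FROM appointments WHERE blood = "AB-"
1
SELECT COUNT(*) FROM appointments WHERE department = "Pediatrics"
1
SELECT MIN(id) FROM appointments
1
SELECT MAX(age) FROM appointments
71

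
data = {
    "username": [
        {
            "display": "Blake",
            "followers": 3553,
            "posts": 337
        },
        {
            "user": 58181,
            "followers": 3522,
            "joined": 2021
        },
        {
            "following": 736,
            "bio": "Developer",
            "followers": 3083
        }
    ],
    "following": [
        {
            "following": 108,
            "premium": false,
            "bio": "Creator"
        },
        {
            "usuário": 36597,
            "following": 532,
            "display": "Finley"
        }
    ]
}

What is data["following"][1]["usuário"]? 36597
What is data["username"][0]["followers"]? 3553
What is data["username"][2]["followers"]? 3083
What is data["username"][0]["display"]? "Blake"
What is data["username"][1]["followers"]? 3522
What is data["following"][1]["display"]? "Finley"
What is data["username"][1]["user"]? 58181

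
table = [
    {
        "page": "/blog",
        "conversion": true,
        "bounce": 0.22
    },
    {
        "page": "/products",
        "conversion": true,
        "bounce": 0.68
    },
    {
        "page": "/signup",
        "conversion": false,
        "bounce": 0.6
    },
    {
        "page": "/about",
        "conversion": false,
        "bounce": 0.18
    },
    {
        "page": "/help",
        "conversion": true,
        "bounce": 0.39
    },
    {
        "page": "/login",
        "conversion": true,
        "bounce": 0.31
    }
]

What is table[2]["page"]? "/signup"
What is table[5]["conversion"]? True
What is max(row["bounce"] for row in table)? 0.68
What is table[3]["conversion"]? False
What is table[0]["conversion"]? True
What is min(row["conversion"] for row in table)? False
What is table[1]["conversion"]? True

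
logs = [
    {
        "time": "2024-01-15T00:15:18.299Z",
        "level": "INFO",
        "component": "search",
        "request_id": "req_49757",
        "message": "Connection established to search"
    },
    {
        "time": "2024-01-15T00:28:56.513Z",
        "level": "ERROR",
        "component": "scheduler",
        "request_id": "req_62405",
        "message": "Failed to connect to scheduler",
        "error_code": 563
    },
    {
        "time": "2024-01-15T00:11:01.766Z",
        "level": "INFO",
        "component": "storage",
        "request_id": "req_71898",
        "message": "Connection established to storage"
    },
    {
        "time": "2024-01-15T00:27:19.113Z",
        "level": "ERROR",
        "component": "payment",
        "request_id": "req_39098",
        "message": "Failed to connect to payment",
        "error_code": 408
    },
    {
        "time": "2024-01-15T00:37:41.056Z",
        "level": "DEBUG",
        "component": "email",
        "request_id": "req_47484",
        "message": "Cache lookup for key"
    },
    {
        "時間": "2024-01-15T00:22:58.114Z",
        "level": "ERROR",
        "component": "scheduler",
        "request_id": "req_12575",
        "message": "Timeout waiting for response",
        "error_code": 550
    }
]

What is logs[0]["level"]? "INFO"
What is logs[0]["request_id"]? "req_49757"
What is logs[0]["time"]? "2024-01-15T00:15:18.299Z"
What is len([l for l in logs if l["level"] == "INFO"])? 2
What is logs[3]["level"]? "ERROR"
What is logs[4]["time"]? "2024-01-15T00:37:41.056Z"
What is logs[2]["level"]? "INFO"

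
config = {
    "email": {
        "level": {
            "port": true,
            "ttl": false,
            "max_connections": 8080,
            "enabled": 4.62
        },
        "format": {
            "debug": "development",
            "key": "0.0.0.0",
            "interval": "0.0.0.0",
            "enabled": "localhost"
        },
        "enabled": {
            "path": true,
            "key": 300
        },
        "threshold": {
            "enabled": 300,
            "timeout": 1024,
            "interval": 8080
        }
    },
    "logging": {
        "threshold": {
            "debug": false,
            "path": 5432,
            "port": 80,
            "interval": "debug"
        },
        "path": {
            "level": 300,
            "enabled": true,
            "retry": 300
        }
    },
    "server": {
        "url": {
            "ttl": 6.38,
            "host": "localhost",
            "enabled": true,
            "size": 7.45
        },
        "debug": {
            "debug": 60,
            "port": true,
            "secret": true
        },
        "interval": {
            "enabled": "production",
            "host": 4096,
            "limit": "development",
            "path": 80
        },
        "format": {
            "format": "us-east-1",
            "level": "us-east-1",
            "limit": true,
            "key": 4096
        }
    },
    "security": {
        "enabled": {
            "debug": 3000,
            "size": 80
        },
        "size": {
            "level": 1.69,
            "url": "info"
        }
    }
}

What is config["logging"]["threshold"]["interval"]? "debug"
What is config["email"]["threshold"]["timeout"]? 1024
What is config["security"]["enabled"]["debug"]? 3000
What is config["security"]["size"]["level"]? 1.69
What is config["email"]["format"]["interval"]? "0.0.0.0"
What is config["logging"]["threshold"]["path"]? 5432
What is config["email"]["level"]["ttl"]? False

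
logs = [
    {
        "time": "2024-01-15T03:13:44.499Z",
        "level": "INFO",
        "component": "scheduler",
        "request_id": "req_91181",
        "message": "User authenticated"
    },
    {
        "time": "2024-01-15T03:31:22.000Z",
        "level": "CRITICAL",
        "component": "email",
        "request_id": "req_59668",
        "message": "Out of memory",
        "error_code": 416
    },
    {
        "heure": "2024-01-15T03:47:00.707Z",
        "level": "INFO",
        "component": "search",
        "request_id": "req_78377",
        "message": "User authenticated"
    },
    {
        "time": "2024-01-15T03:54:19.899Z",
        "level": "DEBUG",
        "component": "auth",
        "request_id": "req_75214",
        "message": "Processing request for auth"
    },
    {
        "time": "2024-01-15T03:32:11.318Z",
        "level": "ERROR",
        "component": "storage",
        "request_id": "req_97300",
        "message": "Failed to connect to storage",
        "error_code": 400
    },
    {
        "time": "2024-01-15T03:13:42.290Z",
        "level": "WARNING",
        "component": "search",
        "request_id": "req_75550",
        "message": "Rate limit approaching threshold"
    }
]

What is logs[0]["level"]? "INFO"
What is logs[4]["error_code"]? 400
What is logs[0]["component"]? "scheduler"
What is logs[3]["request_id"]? "req_75214"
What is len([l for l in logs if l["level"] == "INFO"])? 2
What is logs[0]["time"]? "2024-01-15T03:13:44.499Z"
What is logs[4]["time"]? "2024-01-15T03:32:11.318Z"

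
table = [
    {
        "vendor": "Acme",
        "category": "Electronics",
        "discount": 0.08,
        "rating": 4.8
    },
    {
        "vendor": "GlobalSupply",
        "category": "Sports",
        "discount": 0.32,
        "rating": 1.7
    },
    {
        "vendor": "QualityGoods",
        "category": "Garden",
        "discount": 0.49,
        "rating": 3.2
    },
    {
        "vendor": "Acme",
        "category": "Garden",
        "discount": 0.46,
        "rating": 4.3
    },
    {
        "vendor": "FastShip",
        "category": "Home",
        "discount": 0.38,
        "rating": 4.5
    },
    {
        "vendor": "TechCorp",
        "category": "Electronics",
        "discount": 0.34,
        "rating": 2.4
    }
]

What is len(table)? 6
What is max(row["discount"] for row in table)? 0.49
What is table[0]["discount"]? 0.08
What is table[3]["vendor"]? "Acme"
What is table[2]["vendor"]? "QualityGoods"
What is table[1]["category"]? "Sports"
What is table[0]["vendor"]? "Acme"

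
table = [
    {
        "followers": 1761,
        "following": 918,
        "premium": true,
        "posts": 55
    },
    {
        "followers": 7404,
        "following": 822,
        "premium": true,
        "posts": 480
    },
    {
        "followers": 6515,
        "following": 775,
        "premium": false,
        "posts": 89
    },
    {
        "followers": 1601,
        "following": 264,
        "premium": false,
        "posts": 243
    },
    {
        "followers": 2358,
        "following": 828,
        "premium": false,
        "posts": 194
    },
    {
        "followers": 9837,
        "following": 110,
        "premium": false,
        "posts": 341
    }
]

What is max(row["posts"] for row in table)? 480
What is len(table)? 6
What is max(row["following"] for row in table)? 918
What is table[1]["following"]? 822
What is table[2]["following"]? 775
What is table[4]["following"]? 828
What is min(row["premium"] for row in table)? False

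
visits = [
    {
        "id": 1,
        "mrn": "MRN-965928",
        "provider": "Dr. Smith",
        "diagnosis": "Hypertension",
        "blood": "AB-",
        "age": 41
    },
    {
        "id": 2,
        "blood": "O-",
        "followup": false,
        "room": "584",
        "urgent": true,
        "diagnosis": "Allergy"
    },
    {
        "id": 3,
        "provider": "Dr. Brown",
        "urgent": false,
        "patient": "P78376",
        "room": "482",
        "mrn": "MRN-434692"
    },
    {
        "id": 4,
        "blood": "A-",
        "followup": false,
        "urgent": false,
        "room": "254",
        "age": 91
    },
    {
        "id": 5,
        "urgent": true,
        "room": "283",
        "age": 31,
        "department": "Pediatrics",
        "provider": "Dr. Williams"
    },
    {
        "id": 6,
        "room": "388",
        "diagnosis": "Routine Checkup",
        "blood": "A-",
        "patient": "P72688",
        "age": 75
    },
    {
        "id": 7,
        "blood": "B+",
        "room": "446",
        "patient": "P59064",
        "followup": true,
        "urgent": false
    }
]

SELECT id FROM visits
[1, 2, 3, 4, 5, 6, 7]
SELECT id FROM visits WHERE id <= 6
[1, 2, 3, 4, 5, 6]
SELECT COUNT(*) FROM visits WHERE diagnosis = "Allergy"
1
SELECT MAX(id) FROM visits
7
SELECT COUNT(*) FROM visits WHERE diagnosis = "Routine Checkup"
1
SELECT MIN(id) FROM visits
1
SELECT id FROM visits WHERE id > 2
[3, 4, 5, 6, 7]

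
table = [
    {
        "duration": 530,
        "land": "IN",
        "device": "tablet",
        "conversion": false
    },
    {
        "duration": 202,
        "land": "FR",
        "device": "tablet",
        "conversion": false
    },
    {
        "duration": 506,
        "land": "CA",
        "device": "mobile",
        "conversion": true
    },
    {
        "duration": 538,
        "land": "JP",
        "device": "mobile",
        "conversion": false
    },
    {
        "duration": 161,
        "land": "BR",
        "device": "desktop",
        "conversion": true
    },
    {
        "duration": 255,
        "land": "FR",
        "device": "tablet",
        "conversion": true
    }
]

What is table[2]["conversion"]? True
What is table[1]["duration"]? 202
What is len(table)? 6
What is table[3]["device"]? "mobile"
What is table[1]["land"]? "FR"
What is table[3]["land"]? "JP"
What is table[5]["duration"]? 255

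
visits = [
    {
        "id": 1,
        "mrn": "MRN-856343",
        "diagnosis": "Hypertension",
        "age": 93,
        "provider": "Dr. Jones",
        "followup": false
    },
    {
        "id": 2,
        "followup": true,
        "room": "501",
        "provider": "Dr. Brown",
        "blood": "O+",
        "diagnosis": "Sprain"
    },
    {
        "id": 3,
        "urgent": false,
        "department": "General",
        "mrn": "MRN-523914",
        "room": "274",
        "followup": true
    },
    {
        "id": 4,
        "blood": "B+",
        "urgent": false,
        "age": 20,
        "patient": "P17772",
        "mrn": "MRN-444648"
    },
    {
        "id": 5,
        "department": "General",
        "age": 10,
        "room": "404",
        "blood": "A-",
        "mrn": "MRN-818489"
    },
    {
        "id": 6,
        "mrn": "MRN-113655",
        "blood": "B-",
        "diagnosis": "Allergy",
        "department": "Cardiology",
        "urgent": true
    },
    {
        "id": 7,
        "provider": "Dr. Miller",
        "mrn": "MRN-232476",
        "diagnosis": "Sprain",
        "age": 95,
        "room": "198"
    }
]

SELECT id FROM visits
[1, 2, 3, 4, 5, 6, 7]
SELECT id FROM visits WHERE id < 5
[1, 2, 3, 4]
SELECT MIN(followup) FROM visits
False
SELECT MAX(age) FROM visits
95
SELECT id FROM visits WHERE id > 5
[6, 7]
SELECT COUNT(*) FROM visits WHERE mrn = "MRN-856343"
1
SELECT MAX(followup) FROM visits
True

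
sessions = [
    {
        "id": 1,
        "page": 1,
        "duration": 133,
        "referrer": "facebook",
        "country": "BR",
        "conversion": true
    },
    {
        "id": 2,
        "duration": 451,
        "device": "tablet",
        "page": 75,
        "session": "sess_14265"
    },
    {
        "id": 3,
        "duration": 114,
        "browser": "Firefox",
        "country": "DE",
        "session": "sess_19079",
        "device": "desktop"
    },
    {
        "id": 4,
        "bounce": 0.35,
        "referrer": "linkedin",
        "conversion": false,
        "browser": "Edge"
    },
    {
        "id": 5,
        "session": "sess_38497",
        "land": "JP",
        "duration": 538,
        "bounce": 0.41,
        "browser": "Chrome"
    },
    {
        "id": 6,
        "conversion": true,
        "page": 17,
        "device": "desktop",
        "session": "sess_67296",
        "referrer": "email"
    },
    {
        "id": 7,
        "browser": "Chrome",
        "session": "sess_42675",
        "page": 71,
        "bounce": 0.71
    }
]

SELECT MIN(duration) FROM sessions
114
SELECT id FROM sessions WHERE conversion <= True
[1, 4, 6]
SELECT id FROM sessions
[1, 2, 3, 4, 5, 6, 7]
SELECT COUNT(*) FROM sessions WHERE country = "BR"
1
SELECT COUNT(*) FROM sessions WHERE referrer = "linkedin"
1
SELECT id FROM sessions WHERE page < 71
[1, 6]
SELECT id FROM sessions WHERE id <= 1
[1]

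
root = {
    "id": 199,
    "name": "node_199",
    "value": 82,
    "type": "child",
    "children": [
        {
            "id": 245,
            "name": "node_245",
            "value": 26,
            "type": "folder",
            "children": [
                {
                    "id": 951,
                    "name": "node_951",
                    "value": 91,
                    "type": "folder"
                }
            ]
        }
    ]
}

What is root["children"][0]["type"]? "folder"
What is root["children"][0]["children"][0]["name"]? "node_951"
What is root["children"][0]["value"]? 26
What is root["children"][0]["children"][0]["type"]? "folder"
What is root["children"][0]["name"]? "node_245"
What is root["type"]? "child"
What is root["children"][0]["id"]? 245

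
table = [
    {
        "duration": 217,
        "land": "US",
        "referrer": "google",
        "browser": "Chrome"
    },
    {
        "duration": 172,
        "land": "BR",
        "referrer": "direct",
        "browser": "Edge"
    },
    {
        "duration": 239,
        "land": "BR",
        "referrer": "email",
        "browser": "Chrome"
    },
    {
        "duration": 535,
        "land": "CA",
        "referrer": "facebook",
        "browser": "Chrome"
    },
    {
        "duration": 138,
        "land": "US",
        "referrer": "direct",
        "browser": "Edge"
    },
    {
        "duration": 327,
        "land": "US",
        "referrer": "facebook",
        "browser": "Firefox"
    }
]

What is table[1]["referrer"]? "direct"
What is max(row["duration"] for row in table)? 535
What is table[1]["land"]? "BR"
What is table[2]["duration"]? 239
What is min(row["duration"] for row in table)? 138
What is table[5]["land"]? "US"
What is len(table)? 6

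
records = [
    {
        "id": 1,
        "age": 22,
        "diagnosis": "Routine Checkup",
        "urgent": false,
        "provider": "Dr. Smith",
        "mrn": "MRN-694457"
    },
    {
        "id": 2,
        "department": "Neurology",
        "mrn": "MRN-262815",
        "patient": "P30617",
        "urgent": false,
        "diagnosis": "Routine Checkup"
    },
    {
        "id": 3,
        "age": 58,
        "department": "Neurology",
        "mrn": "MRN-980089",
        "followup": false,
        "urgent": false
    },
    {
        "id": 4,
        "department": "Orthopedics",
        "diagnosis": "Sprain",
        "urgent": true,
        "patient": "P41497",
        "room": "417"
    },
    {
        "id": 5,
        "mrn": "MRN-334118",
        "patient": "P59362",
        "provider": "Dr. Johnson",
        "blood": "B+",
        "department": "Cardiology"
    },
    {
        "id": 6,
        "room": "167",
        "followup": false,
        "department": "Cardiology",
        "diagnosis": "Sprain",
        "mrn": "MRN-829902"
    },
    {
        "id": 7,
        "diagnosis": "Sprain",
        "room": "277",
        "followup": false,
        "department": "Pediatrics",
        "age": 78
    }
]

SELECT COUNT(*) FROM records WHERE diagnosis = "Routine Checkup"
2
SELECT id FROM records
[1, 2, 3, 4, 5, 6, 7]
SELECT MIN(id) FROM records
1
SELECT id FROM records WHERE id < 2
[1]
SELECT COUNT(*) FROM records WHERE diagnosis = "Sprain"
3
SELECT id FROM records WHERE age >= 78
[7]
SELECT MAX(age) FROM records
78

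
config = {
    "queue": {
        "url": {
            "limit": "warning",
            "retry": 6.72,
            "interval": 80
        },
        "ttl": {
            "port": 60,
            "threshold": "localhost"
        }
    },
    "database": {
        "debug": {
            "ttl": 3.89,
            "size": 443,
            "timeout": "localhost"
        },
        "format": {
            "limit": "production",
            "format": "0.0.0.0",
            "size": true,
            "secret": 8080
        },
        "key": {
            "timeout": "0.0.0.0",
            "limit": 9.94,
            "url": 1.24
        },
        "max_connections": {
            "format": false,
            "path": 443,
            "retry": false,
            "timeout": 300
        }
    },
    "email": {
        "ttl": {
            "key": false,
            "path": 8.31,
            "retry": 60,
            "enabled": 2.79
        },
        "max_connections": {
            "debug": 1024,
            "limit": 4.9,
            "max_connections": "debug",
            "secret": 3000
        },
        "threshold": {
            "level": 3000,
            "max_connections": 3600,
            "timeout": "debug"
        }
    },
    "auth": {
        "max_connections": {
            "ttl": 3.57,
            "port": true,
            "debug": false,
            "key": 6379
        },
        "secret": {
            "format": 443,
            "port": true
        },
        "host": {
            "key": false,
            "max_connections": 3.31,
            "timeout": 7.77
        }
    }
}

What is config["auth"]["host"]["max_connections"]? 3.31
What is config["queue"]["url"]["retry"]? 6.72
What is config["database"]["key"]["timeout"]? "0.0.0.0"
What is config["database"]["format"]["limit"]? "production"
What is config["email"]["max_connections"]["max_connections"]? "debug"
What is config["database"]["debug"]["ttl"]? 3.89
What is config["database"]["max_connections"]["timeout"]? 300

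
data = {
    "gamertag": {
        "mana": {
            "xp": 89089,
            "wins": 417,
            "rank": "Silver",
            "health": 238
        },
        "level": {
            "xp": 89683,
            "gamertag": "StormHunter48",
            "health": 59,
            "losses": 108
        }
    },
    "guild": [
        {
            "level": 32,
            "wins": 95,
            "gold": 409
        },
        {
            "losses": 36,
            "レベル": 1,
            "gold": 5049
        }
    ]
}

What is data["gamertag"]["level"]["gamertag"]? "StormHunter48"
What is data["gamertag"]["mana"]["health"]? 238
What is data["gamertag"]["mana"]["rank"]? "Silver"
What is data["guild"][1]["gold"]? 5049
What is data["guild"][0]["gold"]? 409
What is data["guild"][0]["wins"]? 95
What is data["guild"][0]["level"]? 32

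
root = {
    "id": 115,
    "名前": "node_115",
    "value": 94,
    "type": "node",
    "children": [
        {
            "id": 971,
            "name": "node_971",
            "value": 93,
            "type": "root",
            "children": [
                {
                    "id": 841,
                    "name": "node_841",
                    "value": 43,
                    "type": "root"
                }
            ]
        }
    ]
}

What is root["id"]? 115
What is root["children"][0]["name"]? "node_971"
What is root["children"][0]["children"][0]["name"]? "node_841"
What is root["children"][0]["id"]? 971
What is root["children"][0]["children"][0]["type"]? "root"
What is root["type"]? "node"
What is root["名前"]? "node_115"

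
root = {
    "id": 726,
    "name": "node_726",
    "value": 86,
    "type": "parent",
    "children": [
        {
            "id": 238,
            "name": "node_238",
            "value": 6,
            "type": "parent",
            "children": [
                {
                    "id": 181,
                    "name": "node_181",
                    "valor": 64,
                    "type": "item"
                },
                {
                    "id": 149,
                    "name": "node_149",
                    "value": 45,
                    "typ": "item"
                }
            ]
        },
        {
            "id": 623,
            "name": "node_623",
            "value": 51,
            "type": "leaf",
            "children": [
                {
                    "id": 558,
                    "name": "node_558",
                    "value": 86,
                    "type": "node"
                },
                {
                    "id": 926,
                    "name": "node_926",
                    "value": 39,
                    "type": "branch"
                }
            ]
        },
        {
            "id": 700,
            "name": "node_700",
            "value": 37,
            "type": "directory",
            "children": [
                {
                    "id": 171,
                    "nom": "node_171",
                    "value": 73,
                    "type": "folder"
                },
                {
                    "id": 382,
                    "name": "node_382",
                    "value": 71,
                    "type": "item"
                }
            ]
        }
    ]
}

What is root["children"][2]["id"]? 700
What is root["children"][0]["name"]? "node_238"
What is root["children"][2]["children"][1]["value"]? 71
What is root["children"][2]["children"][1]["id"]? 382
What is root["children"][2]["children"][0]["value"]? 73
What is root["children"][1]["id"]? 623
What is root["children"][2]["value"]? 37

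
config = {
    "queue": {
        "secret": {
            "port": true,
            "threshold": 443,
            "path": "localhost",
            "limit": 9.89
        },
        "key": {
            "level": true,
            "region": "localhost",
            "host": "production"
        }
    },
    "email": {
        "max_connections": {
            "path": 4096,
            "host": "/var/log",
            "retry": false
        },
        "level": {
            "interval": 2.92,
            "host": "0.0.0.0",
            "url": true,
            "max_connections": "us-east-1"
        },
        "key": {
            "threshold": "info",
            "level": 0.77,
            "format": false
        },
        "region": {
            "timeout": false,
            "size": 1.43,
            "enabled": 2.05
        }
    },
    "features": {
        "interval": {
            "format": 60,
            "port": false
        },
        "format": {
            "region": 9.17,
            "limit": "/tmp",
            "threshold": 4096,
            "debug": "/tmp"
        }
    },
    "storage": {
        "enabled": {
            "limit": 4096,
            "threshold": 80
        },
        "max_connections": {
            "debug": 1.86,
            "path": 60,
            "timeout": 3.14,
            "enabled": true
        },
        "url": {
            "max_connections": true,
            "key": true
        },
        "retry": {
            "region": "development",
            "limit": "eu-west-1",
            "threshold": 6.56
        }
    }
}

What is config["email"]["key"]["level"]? 0.77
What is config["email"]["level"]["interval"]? 2.92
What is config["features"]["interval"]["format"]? 60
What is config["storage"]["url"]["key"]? True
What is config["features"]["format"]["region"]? 9.17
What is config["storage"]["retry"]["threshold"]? 6.56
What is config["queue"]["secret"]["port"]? True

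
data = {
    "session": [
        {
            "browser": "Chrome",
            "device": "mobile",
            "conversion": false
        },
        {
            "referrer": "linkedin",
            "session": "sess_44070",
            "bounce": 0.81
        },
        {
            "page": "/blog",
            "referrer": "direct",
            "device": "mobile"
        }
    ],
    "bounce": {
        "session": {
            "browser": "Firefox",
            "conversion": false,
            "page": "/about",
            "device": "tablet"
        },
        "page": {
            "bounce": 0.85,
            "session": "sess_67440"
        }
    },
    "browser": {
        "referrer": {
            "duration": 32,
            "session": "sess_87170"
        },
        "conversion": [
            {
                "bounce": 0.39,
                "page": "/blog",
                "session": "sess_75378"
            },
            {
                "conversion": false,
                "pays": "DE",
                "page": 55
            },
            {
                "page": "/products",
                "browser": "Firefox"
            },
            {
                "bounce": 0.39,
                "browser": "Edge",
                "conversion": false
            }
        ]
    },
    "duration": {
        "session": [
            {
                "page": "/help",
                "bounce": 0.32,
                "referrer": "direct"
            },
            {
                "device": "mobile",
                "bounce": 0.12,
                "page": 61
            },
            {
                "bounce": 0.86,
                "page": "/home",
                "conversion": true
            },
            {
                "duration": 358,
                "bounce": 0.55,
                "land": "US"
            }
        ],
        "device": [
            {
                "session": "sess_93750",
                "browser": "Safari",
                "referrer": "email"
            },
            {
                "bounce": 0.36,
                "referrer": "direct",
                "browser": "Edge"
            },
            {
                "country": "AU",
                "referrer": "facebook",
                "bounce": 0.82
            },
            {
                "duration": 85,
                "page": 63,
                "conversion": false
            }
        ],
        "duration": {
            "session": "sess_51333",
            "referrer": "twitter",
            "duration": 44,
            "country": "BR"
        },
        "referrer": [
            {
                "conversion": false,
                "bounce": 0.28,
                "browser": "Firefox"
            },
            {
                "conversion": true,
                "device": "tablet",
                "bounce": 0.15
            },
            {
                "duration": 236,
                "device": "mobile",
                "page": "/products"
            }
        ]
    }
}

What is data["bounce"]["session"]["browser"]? "Firefox"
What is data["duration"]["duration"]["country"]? "BR"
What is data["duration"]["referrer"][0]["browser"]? "Firefox"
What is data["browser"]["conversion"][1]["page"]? 55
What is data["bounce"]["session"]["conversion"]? False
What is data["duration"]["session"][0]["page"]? "/help"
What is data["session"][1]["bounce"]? 0.81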